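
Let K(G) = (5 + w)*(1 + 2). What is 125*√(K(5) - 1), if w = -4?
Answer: 125*√2 ≈ 176.78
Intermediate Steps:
K(G) = 3 (K(G) = (5 - 4)*(1 + 2) = 1*3 = 3)
125*√(K(5) - 1) = 125*√(3 - 1) = 125*√2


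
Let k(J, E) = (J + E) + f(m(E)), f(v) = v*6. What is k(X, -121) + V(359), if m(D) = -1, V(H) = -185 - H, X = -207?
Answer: -878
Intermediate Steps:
f(v) = 6*v
k(J, E) = -6 + E + J (k(J, E) = (J + E) + 6*(-1) = (E + J) - 6 = -6 + E + J)
k(X, -121) + V(359) = (-6 - 121 - 207) + (-185 - 1*359) = -334 + (-185 - 359) = -334 - 544 = -878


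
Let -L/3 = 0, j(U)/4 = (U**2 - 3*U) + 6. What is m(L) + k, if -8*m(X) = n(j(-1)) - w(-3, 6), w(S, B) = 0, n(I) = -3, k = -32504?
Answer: -260029/8 ≈ -32504.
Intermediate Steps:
j(U) = 24 - 12*U + 4*U**2 (j(U) = 4*((U**2 - 3*U) + 6) = 4*(6 + U**2 - 3*U) = 24 - 12*U + 4*U**2)
L = 0 (L = -3*0 = 0)
m(X) = 3/8 (m(X) = -(-3 - 1*0)/8 = -(-3 + 0)/8 = -1/8*(-3) = 3/8)
m(L) + k = 3/8 - 32504 = -260029/8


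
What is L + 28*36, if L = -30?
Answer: 978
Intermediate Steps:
L + 28*36 = -30 + 28*36 = -30 + 1008 = 978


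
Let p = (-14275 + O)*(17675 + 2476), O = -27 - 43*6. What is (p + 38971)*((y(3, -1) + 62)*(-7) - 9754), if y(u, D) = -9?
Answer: 2970265838625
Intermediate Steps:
O = -285 (O = -27 - 258 = -285)
p = -293398560 (p = (-14275 - 285)*(17675 + 2476) = -14560*20151 = -293398560)
(p + 38971)*((y(3, -1) + 62)*(-7) - 9754) = (-293398560 + 38971)*((-9 + 62)*(-7) - 9754) = -293359589*(53*(-7) - 9754) = -293359589*(-371 - 9754) = -293359589*(-10125) = 2970265838625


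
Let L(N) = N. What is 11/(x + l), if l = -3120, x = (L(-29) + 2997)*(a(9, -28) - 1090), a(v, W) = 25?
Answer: -1/287640 ≈ -3.4766e-6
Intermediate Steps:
x = -3160920 (x = (-29 + 2997)*(25 - 1090) = 2968*(-1065) = -3160920)
11/(x + l) = 11/(-3160920 - 3120) = 11/(-3164040) = -1/3164040*11 = -1/287640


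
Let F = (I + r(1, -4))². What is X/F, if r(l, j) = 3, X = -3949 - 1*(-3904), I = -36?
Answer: -5/121 ≈ -0.041322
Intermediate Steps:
X = -45 (X = -3949 + 3904 = -45)
F = 1089 (F = (-36 + 3)² = (-33)² = 1089)
X/F = -45/1089 = -45*1/1089 = -5/121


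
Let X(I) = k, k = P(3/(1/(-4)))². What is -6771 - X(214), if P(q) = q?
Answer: -6915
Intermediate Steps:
k = 144 (k = (3/(1/(-4)))² = (3/(-¼))² = (3*(-4))² = (-12)² = 144)
X(I) = 144
-6771 - X(214) = -6771 - 1*144 = -6771 - 144 = -6915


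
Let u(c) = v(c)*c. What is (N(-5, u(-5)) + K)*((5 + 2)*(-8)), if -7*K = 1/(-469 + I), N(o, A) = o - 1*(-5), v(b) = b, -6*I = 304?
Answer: -24/1559 ≈ -0.015394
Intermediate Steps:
I = -152/3 (I = -⅙*304 = -152/3 ≈ -50.667)
u(c) = c² (u(c) = c*c = c²)
N(o, A) = 5 + o (N(o, A) = o + 5 = 5 + o)
K = 3/10913 (K = -1/(7*(-469 - 152/3)) = -1/(7*(-1559/3)) = -⅐*(-3/1559) = 3/10913 ≈ 0.00027490)
(N(-5, u(-5)) + K)*((5 + 2)*(-8)) = ((5 - 5) + 3/10913)*((5 + 2)*(-8)) = (0 + 3/10913)*(7*(-8)) = (3/10913)*(-56) = -24/1559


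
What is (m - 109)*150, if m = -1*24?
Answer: -19950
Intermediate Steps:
m = -24
(m - 109)*150 = (-24 - 109)*150 = -133*150 = -19950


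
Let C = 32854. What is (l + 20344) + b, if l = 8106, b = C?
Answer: 61304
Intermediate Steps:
b = 32854
(l + 20344) + b = (8106 + 20344) + 32854 = 28450 + 32854 = 61304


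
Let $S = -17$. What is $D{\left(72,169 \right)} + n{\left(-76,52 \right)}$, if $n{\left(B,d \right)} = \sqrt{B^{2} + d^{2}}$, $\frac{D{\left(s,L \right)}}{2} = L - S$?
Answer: $372 + 4 \sqrt{530} \approx 464.09$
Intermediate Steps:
$D{\left(s,L \right)} = 34 + 2 L$ ($D{\left(s,L \right)} = 2 \left(L - -17\right) = 2 \left(L + 17\right) = 2 \left(17 + L\right) = 34 + 2 L$)
$D{\left(72,169 \right)} + n{\left(-76,52 \right)} = \left(34 + 2 \cdot 169\right) + \sqrt{\left(-76\right)^{2} + 52^{2}} = \left(34 + 338\right) + \sqrt{5776 + 2704} = 372 + \sqrt{8480} = 372 + 4 \sqrt{530}$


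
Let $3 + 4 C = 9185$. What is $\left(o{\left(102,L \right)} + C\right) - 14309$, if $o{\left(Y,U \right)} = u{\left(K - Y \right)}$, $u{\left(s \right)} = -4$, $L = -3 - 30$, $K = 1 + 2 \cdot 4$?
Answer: $- \frac{24035}{2} \approx -12018.0$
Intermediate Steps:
$C = \frac{4591}{2}$ ($C = - \frac{3}{4} + \frac{1}{4} \cdot 9185 = - \frac{3}{4} + \frac{9185}{4} = \frac{4591}{2} \approx 2295.5$)
$K = 9$ ($K = 1 + 8 = 9$)
$L = -33$ ($L = -3 - 30 = -33$)
$o{\left(Y,U \right)} = -4$
$\left(o{\left(102,L \right)} + C\right) - 14309 = \left(-4 + \frac{4591}{2}\right) - 14309 = \frac{4583}{2} - 14309 = - \frac{24035}{2}$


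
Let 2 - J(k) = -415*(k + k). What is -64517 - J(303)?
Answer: -316009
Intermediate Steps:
J(k) = 2 + 830*k (J(k) = 2 - (-415)*(k + k) = 2 - (-415)*2*k = 2 - (-830)*k = 2 + 830*k)
-64517 - J(303) = -64517 - (2 + 830*303) = -64517 - (2 + 251490) = -64517 - 1*251492 = -64517 - 251492 = -316009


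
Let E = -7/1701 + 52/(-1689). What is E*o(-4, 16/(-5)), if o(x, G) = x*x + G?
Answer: -61120/136809 ≈ -0.44675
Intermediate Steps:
o(x, G) = G + x² (o(x, G) = x² + G = G + x²)
E = -4775/136809 (E = -7*1/1701 + 52*(-1/1689) = -1/243 - 52/1689 = -4775/136809 ≈ -0.034903)
E*o(-4, 16/(-5)) = -4775*(16/(-5) + (-4)²)/136809 = -4775*(16*(-⅕) + 16)/136809 = -4775*(-16/5 + 16)/136809 = -4775/136809*64/5 = -61120/136809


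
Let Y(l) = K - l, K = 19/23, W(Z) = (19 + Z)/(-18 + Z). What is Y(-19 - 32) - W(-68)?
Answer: 101385/1978 ≈ 51.256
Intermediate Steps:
W(Z) = (19 + Z)/(-18 + Z)
K = 19/23 (K = 19*(1/23) = 19/23 ≈ 0.82609)
Y(l) = 19/23 - l
Y(-19 - 32) - W(-68) = (19/23 - (-19 - 32)) - (19 - 68)/(-18 - 68) = (19/23 - 1*(-51)) - (-49)/(-86) = (19/23 + 51) - (-1)*(-49)/86 = 1192/23 - 1*49/86 = 1192/23 - 49/86 = 101385/1978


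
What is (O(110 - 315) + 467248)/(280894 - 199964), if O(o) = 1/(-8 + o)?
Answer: 99523823/17238090 ≈ 5.7735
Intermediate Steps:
(O(110 - 315) + 467248)/(280894 - 199964) = (1/(-8 + (110 - 315)) + 467248)/(280894 - 199964) = (1/(-8 - 205) + 467248)/80930 = (1/(-213) + 467248)*(1/80930) = (-1/213 + 467248)*(1/80930) = (99523823/213)*(1/80930) = 99523823/17238090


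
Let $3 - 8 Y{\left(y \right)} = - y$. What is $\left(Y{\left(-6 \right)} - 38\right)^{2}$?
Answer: $\frac{94249}{64} \approx 1472.6$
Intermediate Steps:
$Y{\left(y \right)} = \frac{3}{8} + \frac{y}{8}$ ($Y{\left(y \right)} = \frac{3}{8} - \frac{\left(-1\right) y}{8} = \frac{3}{8} + \frac{y}{8}$)
$\left(Y{\left(-6 \right)} - 38\right)^{2} = \left(\left(\frac{3}{8} + \frac{1}{8} \left(-6\right)\right) - 38\right)^{2} = \left(\left(\frac{3}{8} - \frac{3}{4}\right) - 38\right)^{2} = \left(- \frac{3}{8} - 38\right)^{2} = \left(- \frac{307}{8}\right)^{2} = \frac{94249}{64}$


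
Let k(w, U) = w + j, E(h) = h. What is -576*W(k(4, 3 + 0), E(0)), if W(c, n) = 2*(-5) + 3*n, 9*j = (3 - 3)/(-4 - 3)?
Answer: 5760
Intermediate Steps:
j = 0 (j = ((3 - 3)/(-4 - 3))/9 = (0/(-7))/9 = (0*(-⅐))/9 = (⅑)*0 = 0)
k(w, U) = w (k(w, U) = w + 0 = w)
W(c, n) = -10 + 3*n
-576*W(k(4, 3 + 0), E(0)) = -576*(-10 + 3*0) = -576*(-10 + 0) = -576*(-10) = 5760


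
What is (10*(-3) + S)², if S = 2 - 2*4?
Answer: 1296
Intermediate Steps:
S = -6 (S = 2 - 8 = -6)
(10*(-3) + S)² = (10*(-3) - 6)² = (-30 - 6)² = (-36)² = 1296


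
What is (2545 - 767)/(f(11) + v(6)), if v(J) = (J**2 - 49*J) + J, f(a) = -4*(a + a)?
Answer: -889/170 ≈ -5.2294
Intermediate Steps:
f(a) = -8*a
v(J) = J**2 - 48*J
(2545 - 767)/(f(11) + v(6)) = (2545 - 767)/(-8*11 + 6*(-48 + 6)) = 1778/(-88 + 6*(-42)) = 1778/(-88 - 252) = 1778/(-340) = 1778*(-1/340) = -889/170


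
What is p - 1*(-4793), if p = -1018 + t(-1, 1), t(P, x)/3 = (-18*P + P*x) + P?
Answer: 3823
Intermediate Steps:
t(P, x) = -51*P + 3*P*x (t(P, x) = 3*((-18*P + P*x) + P) = 3*(-17*P + P*x) = -51*P + 3*P*x)
p = -970 (p = -1018 + 3*(-1)*(-17 + 1) = -1018 + 3*(-1)*(-16) = -1018 + 48 = -970)
p - 1*(-4793) = -970 - 1*(-4793) = -970 + 4793 = 3823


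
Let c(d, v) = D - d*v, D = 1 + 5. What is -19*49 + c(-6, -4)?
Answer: -949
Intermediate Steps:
D = 6
c(d, v) = 6 - d*v
-19*49 + c(-6, -4) = -19*49 + (6 - 1*(-6)*(-4)) = -931 + (6 - 24) = -931 - 18 = -949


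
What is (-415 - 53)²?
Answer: 219024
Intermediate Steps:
(-415 - 53)² = (-468)² = 219024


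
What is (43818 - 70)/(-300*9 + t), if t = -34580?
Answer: -10937/9320 ≈ -1.1735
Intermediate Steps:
(43818 - 70)/(-300*9 + t) = (43818 - 70)/(-300*9 - 34580) = 43748/(-2700 - 34580) = 43748/(-37280) = 43748*(-1/37280) = -10937/9320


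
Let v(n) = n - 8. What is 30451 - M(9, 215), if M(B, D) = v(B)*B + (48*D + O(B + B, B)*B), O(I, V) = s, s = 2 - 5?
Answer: 20149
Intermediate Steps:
v(n) = -8 + n
s = -3
O(I, V) = -3
M(B, D) = -3*B + 48*D + B*(-8 + B) (M(B, D) = (-8 + B)*B + (48*D - 3*B) = B*(-8 + B) + (-3*B + 48*D) = -3*B + 48*D + B*(-8 + B))
30451 - M(9, 215) = 30451 - (9**2 - 11*9 + 48*215) = 30451 - (81 - 99 + 10320) = 30451 - 1*10302 = 30451 - 10302 = 20149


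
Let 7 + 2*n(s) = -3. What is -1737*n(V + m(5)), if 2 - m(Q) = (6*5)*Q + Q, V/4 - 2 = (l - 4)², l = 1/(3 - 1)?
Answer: 8685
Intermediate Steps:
l = ½ (l = 1/2 = ½ ≈ 0.50000)
V = 57 (V = 8 + 4*(½ - 4)² = 8 + 4*(-7/2)² = 8 + 4*(49/4) = 8 + 49 = 57)
m(Q) = 2 - 31*Q (m(Q) = 2 - ((6*5)*Q + Q) = 2 - (30*Q + Q) = 2 - 31*Q)
n(s) = -5 (n(s) = -7/2 + (½)*(-3) = -7/2 - 3/2 = -5)
-1737*n(V + m(5)) = -1737*(-5) = 8685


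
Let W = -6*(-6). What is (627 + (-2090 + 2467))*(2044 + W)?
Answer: 2088320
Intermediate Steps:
W = 36
(627 + (-2090 + 2467))*(2044 + W) = (627 + (-2090 + 2467))*(2044 + 36) = (627 + 377)*2080 = 1004*2080 = 2088320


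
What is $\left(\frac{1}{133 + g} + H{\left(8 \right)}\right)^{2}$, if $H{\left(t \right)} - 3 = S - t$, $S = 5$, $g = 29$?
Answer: $\frac{1}{26244} \approx 3.8104 \cdot 10^{-5}$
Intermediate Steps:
$H{\left(t \right)} = 8 - t$ ($H{\left(t \right)} = 3 - \left(-5 + t\right) = 8 - t$)
$\left(\frac{1}{133 + g} + H{\left(8 \right)}\right)^{2} = \left(\frac{1}{133 + 29} + \left(8 - 8\right)\right)^{2} = \left(\frac{1}{162} + \left(8 - 8\right)\right)^{2} = \left(\frac{1}{162} + 0\right)^{2} = \left(\frac{1}{162}\right)^{2} = \frac{1}{26244}$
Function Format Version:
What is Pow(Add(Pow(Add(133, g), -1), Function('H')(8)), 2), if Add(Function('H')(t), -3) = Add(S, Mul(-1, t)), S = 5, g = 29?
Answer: Rational(1, 26244) ≈ 3.8104e-5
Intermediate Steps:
Function('H')(t) = Add(8, Mul(-1, t)) (Function('H')(t) = Add(3, Add(5, Mul(-1, t))) = Add(8, Mul(-1, t)))
Pow(Add(Pow(Add(133, g), -1), Function('H')(8)), 2) = Pow(Add(Pow(Add(133, 29), -1), Add(8, Mul(-1, 8))), 2) = Pow(Add(Pow(162, -1), Add(8, -8)), 2) = Pow(Add(Rational(1, 162), 0), 2) = Pow(Rational(1, 162), 2) = Rational(1, 26244)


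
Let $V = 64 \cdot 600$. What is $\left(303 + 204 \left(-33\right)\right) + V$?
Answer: $31971$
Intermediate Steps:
$V = 38400$
$\left(303 + 204 \left(-33\right)\right) + V = \left(303 + 204 \left(-33\right)\right) + 38400 = \left(303 - 6732\right) + 38400 = -6429 + 38400 = 31971$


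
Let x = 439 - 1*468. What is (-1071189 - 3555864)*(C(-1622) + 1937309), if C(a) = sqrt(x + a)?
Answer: -8964031420377 - 4627053*I*sqrt(1651) ≈ -8.964e+12 - 1.8801e+8*I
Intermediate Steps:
x = -29 (x = 439 - 468 = -29)
C(a) = sqrt(-29 + a)
(-1071189 - 3555864)*(C(-1622) + 1937309) = (-1071189 - 3555864)*(sqrt(-29 - 1622) + 1937309) = -4627053*(sqrt(-1651) + 1937309) = -4627053*(I*sqrt(1651) + 1937309) = -4627053*(1937309 + I*sqrt(1651)) = -8964031420377 - 4627053*I*sqrt(1651)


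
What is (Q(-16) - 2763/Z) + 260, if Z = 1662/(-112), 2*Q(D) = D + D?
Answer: 119164/277 ≈ 430.19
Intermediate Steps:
Q(D) = D (Q(D) = (D + D)/2 = (2*D)/2 = D)
Z = -831/56 (Z = 1662*(-1/112) = -831/56 ≈ -14.839)
(Q(-16) - 2763/Z) + 260 = (-16 - 2763/(-831/56)) + 260 = (-16 - 2763*(-56/831)) + 260 = (-16 + 51576/277) + 260 = 47144/277 + 260 = 119164/277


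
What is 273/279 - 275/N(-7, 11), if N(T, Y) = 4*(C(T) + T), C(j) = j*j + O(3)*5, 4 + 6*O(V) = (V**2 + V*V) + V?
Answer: -15391/62682 ≈ -0.24554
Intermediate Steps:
O(V) = -2/3 + V**2/3 + V/6 (O(V) = -2/3 + ((V**2 + V*V) + V)/6 = -2/3 + ((V**2 + V**2) + V)/6 = -2/3 + (2*V**2 + V)/6 = -2/3 + (V + 2*V**2)/6 = -2/3 + (V**2/3 + V/6) = -2/3 + V**2/3 + V/6)
C(j) = 85/6 + j**2 (C(j) = j*j + (-2/3 + (1/3)*3**2 + (1/6)*3)*5 = j**2 + (-2/3 + (1/3)*9 + 1/2)*5 = j**2 + (-2/3 + 3 + 1/2)*5 = j**2 + (17/6)*5 = j**2 + 85/6 = 85/6 + j**2)
N(T, Y) = 170/3 + 4*T + 4*T**2 (N(T, Y) = 4*((85/6 + T**2) + T) = 4*(85/6 + T + T**2) = 170/3 + 4*T + 4*T**2)
273/279 - 275/N(-7, 11) = 273/279 - 275/(170/3 + 4*(-7) + 4*(-7)**2) = 273*(1/279) - 275/(170/3 - 28 + 4*49) = 91/93 - 275/(170/3 - 28 + 196) = 91/93 - 275/674/3 = 91/93 - 275*3/674 = 91/93 - 825/674 = -15391/62682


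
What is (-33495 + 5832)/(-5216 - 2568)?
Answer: 27663/7784 ≈ 3.5538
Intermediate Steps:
(-33495 + 5832)/(-5216 - 2568) = -27663/(-7784) = -27663*(-1/7784) = 27663/7784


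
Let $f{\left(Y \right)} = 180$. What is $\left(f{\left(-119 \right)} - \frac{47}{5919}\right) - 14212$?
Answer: $- \frac{83055455}{5919} \approx -14032.0$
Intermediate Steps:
$\left(f{\left(-119 \right)} - \frac{47}{5919}\right) - 14212 = \left(180 - \frac{47}{5919}\right) - 14212 = \frac{1065373}{5919} - 14212 = - \frac{83055455}{5919}$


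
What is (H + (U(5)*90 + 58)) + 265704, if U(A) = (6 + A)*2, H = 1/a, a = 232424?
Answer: 62229666609/232424 ≈ 2.6774e+5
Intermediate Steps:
H = 1/232424 ≈ 4.3025e-6
U(A) = 12 + 2*A
(H + (U(5)*90 + 58)) + 265704 = (1/232424 + ((12 + 2*5)*90 + 58)) + 265704 = (1/232424 + ((12 + 10)*90 + 58)) + 265704 = (1/232424 + (22*90 + 58)) + 265704 = (1/232424 + (1980 + 58)) + 265704 = (1/232424 + 2038) + 265704 = 473680113/232424 + 265704 = 62229666609/232424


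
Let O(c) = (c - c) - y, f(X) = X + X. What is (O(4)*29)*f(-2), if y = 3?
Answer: 348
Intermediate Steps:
f(X) = 2*X
O(c) = -3 (O(c) = (c - c) - 1*3 = 0 - 3 = -3)
(O(4)*29)*f(-2) = (-3*29)*(2*(-2)) = -87*(-4) = 348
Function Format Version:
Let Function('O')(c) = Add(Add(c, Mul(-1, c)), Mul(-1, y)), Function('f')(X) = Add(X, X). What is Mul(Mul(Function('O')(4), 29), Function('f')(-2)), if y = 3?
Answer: 348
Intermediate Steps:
Function('f')(X) = Mul(2, X)
Function('O')(c) = -3 (Function('O')(c) = Add(Add(c, Mul(-1, c)), Mul(-1, 3)) = Add(0, -3) = -3)
Mul(Mul(Function('O')(4), 29), Function('f')(-2)) = Mul(Mul(-3, 29), Mul(2, -2)) = Mul(-87, -4) = 348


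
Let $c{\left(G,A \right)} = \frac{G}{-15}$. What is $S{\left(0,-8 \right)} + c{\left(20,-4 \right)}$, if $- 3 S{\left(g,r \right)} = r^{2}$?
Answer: $- \frac{68}{3} \approx -22.667$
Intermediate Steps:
$S{\left(g,r \right)} = - \frac{r^{2}}{3}$
$c{\left(G,A \right)} = - \frac{G}{15}$ ($c{\left(G,A \right)} = G \left(- \frac{1}{15}\right) = - \frac{G}{15}$)
$S{\left(0,-8 \right)} + c{\left(20,-4 \right)} = - \frac{\left(-8\right)^{2}}{3} - \frac{4}{3} = \left(- \frac{1}{3}\right) 64 - \frac{4}{3} = - \frac{64}{3} - \frac{4}{3} = - \frac{68}{3}$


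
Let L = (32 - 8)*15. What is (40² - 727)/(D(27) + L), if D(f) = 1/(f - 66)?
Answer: 34047/14039 ≈ 2.4252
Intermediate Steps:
D(f) = 1/(-66 + f)
L = 360 (L = 24*15 = 360)
(40² - 727)/(D(27) + L) = (40² - 727)/(1/(-66 + 27) + 360) = (1600 - 727)/(1/(-39) + 360) = 873/(-1/39 + 360) = 873/(14039/39) = 873*(39/14039) = 34047/14039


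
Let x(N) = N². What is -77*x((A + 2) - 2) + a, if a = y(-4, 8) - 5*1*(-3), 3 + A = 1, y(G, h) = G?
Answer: -297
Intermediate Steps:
A = -2 (A = -3 + 1 = -2)
a = 11 (a = -4 - 5*1*(-3) = -4 - 5*(-3) = -4 + 15 = 11)
-77*x((A + 2) - 2) + a = -77*((-2 + 2) - 2)² + 11 = -77*(0 - 2)² + 11 = -77*(-2)² + 11 = -77*4 + 11 = -308 + 11 = -297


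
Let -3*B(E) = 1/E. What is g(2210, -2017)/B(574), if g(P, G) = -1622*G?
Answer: -5633650428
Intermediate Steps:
B(E) = -1/(3*E)
g(2210, -2017)/B(574) = (-1622*(-2017))/((-⅓/574)) = 3271574/((-⅓*1/574)) = 3271574/(-1/1722) = 3271574*(-1722) = -5633650428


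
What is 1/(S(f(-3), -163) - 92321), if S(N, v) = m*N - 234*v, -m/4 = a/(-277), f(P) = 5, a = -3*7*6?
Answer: -277/15010103 ≈ -1.8454e-5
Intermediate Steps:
a = -126 (a = -21*6 = -126)
m = -504/277 (m = -(-504)/(-277) = -(-504)*(-1)/277 = -4*126/277 = -504/277 ≈ -1.8195)
S(N, v) = -234*v - 504*N/277 (S(N, v) = -504*N/277 - 234*v = -234*v - 504*N/277)
1/(S(f(-3), -163) - 92321) = 1/((-234*(-163) - 504/277*5) - 92321) = 1/((38142 - 2520/277) - 92321) = 1/(10562814/277 - 92321) = 1/(-15010103/277) = -277/15010103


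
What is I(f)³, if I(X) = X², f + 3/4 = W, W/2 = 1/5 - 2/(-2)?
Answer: 1291467969/64000000 ≈ 20.179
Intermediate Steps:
W = 12/5 (W = 2*(1/5 - 2/(-2)) = 2*(1*(⅕) - 2*(-½)) = 2*(⅕ + 1) = 2*(6/5) = 12/5 ≈ 2.4000)
f = 33/20 (f = -¾ + 12/5 = 33/20 ≈ 1.6500)
I(f)³ = ((33/20)²)³ = (1089/400)³ = 1291467969/64000000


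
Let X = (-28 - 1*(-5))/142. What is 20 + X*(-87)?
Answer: 4841/142 ≈ 34.092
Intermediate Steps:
X = -23/142 (X = (-28 + 5)*(1/142) = -23*1/142 = -23/142 ≈ -0.16197)
20 + X*(-87) = 20 - 23/142*(-87) = 20 + 2001/142 = 4841/142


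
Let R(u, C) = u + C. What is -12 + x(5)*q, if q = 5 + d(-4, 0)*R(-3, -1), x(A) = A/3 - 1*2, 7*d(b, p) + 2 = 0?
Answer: -295/21 ≈ -14.048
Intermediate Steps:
d(b, p) = -2/7 (d(b, p) = -2/7 + (⅐)*0 = -2/7 + 0 = -2/7)
x(A) = -2 + A/3 (x(A) = A*(⅓) - 2 = A/3 - 2 = -2 + A/3)
R(u, C) = C + u
q = 43/7 (q = 5 - 2*(-1 - 3)/7 = 5 - 2/7*(-4) = 5 + 8/7 = 43/7 ≈ 6.1429)
-12 + x(5)*q = -12 + (-2 + (⅓)*5)*(43/7) = -12 + (-2 + 5/3)*(43/7) = -12 - ⅓*43/7 = -12 - 43/21 = -295/21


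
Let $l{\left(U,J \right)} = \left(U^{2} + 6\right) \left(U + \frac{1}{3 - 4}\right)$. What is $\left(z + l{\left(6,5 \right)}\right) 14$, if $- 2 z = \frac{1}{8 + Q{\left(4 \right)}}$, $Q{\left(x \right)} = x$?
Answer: $\frac{35273}{12} \approx 2939.4$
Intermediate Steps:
$l{\left(U,J \right)} = \left(-1 + U\right) \left(6 + U^{2}\right)$ ($l{\left(U,J \right)} = \left(6 + U^{2}\right) \left(U + \frac{1}{-1}\right) = \left(6 + U^{2}\right) \left(U - 1\right) = \left(6 + U^{2}\right) \left(-1 + U\right) = \left(-1 + U\right) \left(6 + U^{2}\right)$)
$z = - \frac{1}{24}$ ($z = - \frac{1}{2 \left(8 + 4\right)} = - \frac{1}{2 \cdot 12} = \left(- \frac{1}{2}\right) \frac{1}{12} = - \frac{1}{24} \approx -0.041667$)
$\left(z + l{\left(6,5 \right)}\right) 14 = \left(- \frac{1}{24} + \left(-6 + 6^{3} - 6^{2} + 6 \cdot 6\right)\right) 14 = \left(- \frac{1}{24} + \left(-6 + 216 - 36 + 36\right)\right) 14 = \left(- \frac{1}{24} + 210\right) 14 = \frac{5039}{24} \cdot 14 = \frac{35273}{12}$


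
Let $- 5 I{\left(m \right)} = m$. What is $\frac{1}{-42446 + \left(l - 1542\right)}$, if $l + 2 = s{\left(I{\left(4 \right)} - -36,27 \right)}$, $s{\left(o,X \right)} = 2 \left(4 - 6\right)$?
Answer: $- \frac{1}{43994} \approx -2.273 \cdot 10^{-5}$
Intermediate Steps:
$I{\left(m \right)} = - \frac{m}{5}$
$s{\left(o,X \right)} = -4$ ($s{\left(o,X \right)} = 2 \left(-2\right) = -4$)
$l = -6$ ($l = -2 - 4 = -6$)
$\frac{1}{-42446 + \left(l - 1542\right)} = \frac{1}{-42446 - 1548} = \frac{1}{-43994} = - \frac{1}{43994}$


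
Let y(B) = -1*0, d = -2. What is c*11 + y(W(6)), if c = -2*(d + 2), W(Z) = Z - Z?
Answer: 0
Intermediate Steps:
W(Z) = 0
y(B) = 0
c = 0 (c = -2*(-2 + 2) = -2*0 = 0)
c*11 + y(W(6)) = 0*11 + 0 = 0 + 0 = 0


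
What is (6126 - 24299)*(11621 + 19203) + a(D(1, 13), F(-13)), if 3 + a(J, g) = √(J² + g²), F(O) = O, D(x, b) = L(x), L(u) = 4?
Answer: -560164555 + √185 ≈ -5.6016e+8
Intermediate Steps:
D(x, b) = 4
a(J, g) = -3 + √(J² + g²)
(6126 - 24299)*(11621 + 19203) + a(D(1, 13), F(-13)) = (6126 - 24299)*(11621 + 19203) + (-3 + √(4² + (-13)²)) = -18173*30824 + (-3 + √(16 + 169)) = -560164552 + (-3 + √185) = -560164555 + √185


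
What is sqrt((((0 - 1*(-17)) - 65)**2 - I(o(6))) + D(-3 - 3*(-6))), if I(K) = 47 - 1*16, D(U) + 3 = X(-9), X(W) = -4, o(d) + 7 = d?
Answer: sqrt(2266) ≈ 47.603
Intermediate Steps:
o(d) = -7 + d
D(U) = -7 (D(U) = -3 - 4 = -7)
I(K) = 31 (I(K) = 47 - 16 = 31)
sqrt((((0 - 1*(-17)) - 65)**2 - I(o(6))) + D(-3 - 3*(-6))) = sqrt((((0 - 1*(-17)) - 65)**2 - 1*31) - 7) = sqrt((((0 + 17) - 65)**2 - 31) - 7) = sqrt(((17 - 65)**2 - 31) - 7) = sqrt(((-48)**2 - 31) - 7) = sqrt((2304 - 31) - 7) = sqrt(2273 - 7) = sqrt(2266)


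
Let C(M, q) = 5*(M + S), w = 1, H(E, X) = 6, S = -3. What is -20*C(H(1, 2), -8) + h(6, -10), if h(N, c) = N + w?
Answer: -293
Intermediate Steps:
h(N, c) = 1 + N (h(N, c) = N + 1 = 1 + N)
C(M, q) = -15 + 5*M (C(M, q) = 5*(M - 3) = 5*(-3 + M) = -15 + 5*M)
-20*C(H(1, 2), -8) + h(6, -10) = -20*(-15 + 5*6) + (1 + 6) = -20*(-15 + 30) + 7 = -20*15 + 7 = -300 + 7 = -293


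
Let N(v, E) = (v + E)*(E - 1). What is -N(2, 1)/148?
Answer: 0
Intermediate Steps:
N(v, E) = (-1 + E)*(E + v) (N(v, E) = (E + v)*(-1 + E) = (-1 + E)*(E + v))
-N(2, 1)/148 = -(1² - 1*1 - 1*2 + 1*2)/148 = -(1 - 1 - 2 + 2)*(1/148) = -1*0*(1/148) = 0*(1/148) = 0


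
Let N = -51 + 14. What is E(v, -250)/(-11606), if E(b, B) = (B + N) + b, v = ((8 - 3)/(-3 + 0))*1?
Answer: 433/17409 ≈ 0.024872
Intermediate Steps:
N = -37
v = -5/3 (v = (5/(-3))*1 = (5*(-⅓))*1 = -5/3*1 = -5/3 ≈ -1.6667)
E(b, B) = -37 + B + b (E(b, B) = (B - 37) + b = (-37 + B) + b = -37 + B + b)
E(v, -250)/(-11606) = (-37 - 250 - 5/3)/(-11606) = -866/3*(-1/11606) = 433/17409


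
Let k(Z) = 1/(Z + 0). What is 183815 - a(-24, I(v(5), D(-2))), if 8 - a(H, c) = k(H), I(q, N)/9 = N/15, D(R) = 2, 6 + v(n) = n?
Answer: 4411367/24 ≈ 1.8381e+5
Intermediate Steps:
v(n) = -6 + n
k(Z) = 1/Z
I(q, N) = 3*N/5 (I(q, N) = 9*(N/15) = 3*N/5)
a(H, c) = 8 - 1/H
183815 - a(-24, I(v(5), D(-2))) = 183815 - (8 - 1/(-24)) = 183815 - (8 - 1*(-1/24)) = 183815 - (8 + 1/24) = 183815 - 1*193/24 = 183815 - 193/24 = 4411367/24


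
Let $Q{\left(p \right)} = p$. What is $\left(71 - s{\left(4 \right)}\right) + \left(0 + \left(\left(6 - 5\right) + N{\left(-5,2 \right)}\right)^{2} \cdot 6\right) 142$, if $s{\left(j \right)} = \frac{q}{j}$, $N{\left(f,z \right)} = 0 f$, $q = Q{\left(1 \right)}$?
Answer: $\frac{3691}{4} \approx 922.75$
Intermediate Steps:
$q = 1$
$N{\left(f,z \right)} = 0$
$s{\left(j \right)} = \frac{1}{j}$ ($s{\left(j \right)} = 1 \frac{1}{j} = \frac{1}{j}$)
$\left(71 - s{\left(4 \right)}\right) + \left(0 + \left(\left(6 - 5\right) + N{\left(-5,2 \right)}\right)^{2} \cdot 6\right) 142 = \left(71 - \frac{1}{4}\right) + \left(0 + \left(\left(6 - 5\right) + 0\right)^{2} \cdot 6\right) 142 = \left(71 - \frac{1}{4}\right) + \left(0 + \left(1 + 0\right)^{2} \cdot 6\right) 142 = \left(71 - \frac{1}{4}\right) + \left(0 + 1^{2} \cdot 6\right) 142 = \frac{283}{4} + \left(0 + 1 \cdot 6\right) 142 = \frac{283}{4} + \left(0 + 6\right) 142 = \frac{283}{4} + 6 \cdot 142 = \frac{283}{4} + 852 = \frac{3691}{4}$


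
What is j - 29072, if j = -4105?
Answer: -33177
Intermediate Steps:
j - 29072 = -4105 - 29072 = -33177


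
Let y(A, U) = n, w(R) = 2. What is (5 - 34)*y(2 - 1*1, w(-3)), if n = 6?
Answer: -174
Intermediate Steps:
y(A, U) = 6
(5 - 34)*y(2 - 1*1, w(-3)) = (5 - 34)*6 = -29*6 = -174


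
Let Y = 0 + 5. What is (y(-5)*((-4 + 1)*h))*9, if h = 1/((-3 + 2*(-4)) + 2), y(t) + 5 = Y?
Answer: 0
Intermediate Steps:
Y = 5
y(t) = 0 (y(t) = -5 + 5 = 0)
h = -1/9 (h = 1/((-3 - 8) + 2) = 1/(-11 + 2) = 1/(-9) = -1/9 ≈ -0.11111)
(y(-5)*((-4 + 1)*h))*9 = (0*((-4 + 1)*(-1/9)))*9 = (0*(-3*(-1/9)))*9 = (0*(1/3))*9 = 0*9 = 0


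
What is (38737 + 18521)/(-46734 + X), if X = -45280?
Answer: -28629/46007 ≈ -0.62227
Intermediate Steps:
(38737 + 18521)/(-46734 + X) = (38737 + 18521)/(-46734 - 45280) = 57258/(-92014) = 57258*(-1/92014) = -28629/46007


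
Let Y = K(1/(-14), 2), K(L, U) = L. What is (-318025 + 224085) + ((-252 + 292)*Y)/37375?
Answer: -4915410504/52325 ≈ -93940.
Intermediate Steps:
Y = -1/14 (Y = 1/(-14) = -1/14 ≈ -0.071429)
(-318025 + 224085) + ((-252 + 292)*Y)/37375 = (-318025 + 224085) + ((-252 + 292)*(-1/14))/37375 = -93940 + (40*(-1/14))*(1/37375) = -93940 - 20/7*1/37375 = -93940 - 4/52325 = -4915410504/52325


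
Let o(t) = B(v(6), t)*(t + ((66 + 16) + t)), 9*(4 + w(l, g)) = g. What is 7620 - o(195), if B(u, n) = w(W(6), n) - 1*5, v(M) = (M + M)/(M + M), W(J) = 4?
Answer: 4924/3 ≈ 1641.3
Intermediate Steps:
w(l, g) = -4 + g/9
v(M) = 1 (v(M) = (2*M)/((2*M)) = (2*M)*(1/(2*M)) = 1)
B(u, n) = -9 + n/9 (B(u, n) = (-4 + n/9) - 1*5 = (-4 + n/9) - 5 = -9 + n/9)
o(t) = (-9 + t/9)*(82 + 2*t) (o(t) = (-9 + t/9)*(t + ((66 + 16) + t)) = (-9 + t/9)*(t + (82 + t)) = (-9 + t/9)*(82 + 2*t))
7620 - o(195) = 7620 - 2*(-81 + 195)*(41 + 195)/9 = 7620 - 2*114*236/9 = 7620 - 1*17936/3 = 7620 - 17936/3 = 4924/3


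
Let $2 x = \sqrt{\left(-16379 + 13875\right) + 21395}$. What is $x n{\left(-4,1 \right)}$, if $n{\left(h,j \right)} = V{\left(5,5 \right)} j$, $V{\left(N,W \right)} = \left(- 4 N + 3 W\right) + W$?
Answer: $0$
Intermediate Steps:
$V{\left(N,W \right)} = - 4 N + 4 W$
$x = \frac{3 \sqrt{2099}}{2}$ ($x = \frac{\sqrt{\left(-16379 + 13875\right) + 21395}}{2} = \frac{\sqrt{-2504 + 21395}}{2} = \frac{\sqrt{18891}}{2} = \frac{3 \sqrt{2099}}{2} \approx 68.722$)
$n{\left(h,j \right)} = 0$ ($n{\left(h,j \right)} = \left(\left(-4\right) 5 + 4 \cdot 5\right) j = \left(-20 + 20\right) j = 0 j = 0$)
$x n{\left(-4,1 \right)} = \frac{3 \sqrt{2099}}{2} \cdot 0 = 0$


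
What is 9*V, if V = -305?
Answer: -2745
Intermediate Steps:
9*V = 9*(-305) = -2745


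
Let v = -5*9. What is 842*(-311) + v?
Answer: -261907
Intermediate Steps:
v = -45
842*(-311) + v = 842*(-311) - 45 = -261862 - 45 = -261907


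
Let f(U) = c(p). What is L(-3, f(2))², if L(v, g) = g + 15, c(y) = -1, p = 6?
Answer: 196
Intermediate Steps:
f(U) = -1
L(v, g) = 15 + g
L(-3, f(2))² = (15 - 1)² = 14² = 196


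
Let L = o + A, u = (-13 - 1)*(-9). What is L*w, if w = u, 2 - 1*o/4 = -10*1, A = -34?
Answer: 1764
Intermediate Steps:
o = 48 (o = 8 - (-40) = 8 - 4*(-10) = 8 + 40 = 48)
u = 126 (u = -14*(-9) = 126)
w = 126
L = 14 (L = 48 - 34 = 14)
L*w = 14*126 = 1764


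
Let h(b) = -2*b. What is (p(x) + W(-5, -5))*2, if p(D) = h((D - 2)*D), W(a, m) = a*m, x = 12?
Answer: -430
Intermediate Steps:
p(D) = -2*D*(-2 + D) (p(D) = -2*(D - 2)*D = -2*(-2 + D)*D = -2*D*(-2 + D))
(p(x) + W(-5, -5))*2 = (2*12*(2 - 1*12) - 5*(-5))*2 = (2*12*(2 - 12) + 25)*2 = (2*12*(-10) + 25)*2 = (-240 + 25)*2 = -215*2 = -430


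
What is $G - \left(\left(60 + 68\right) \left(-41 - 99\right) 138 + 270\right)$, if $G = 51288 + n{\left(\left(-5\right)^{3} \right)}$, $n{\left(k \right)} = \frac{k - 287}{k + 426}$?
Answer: $\frac{759716966}{301} \approx 2.524 \cdot 10^{6}$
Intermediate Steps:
$n{\left(k \right)} = \frac{-287 + k}{426 + k}$
$G = \frac{15437276}{301}$ ($G = 51288 + \frac{-287 + \left(-5\right)^{3}}{426 + \left(-5\right)^{3}} = 51288 + \frac{-287 - 125}{426 - 125} = 51288 + \frac{1}{301} \left(-412\right) = 51288 - \frac{412}{301} = \frac{15437276}{301} \approx 51287.0$)
$G - \left(\left(60 + 68\right) \left(-41 - 99\right) 138 + 270\right) = \frac{15437276}{301} - \left(\left(60 + 68\right) \left(-41 - 99\right) 138 + 270\right) = \frac{15437276}{301} - \left(128 \left(-140\right) 138 + 270\right) = \frac{15437276}{301} - \left(\left(-17920\right) 138 + 270\right) = \frac{15437276}{301} - \left(-2472960 + 270\right) = \frac{15437276}{301} - -2472690 = \frac{15437276}{301} + 2472690 = \frac{759716966}{301}$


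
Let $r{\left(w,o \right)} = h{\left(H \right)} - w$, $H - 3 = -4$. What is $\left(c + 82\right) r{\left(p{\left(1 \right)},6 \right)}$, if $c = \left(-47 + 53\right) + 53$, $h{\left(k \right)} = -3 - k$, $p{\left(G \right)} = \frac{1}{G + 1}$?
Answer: $- \frac{705}{2} \approx -352.5$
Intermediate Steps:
$p{\left(G \right)} = \frac{1}{1 + G}$
$H = -1$ ($H = 3 - 4 = -1$)
$r{\left(w,o \right)} = -2 - w$ ($r{\left(w,o \right)} = \left(-3 - -1\right) - w = \left(-3 + 1\right) - w = -2 - w$)
$c = 59$ ($c = 6 + 53 = 59$)
$\left(c + 82\right) r{\left(p{\left(1 \right)},6 \right)} = \left(59 + 82\right) \left(-2 - \frac{1}{1 + 1}\right) = 141 \left(-2 - \frac{1}{2}\right) = 141 \left(- \frac{5}{2}\right) = - \frac{705}{2}$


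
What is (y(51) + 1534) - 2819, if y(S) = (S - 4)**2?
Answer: 924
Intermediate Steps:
y(S) = (-4 + S)**2
(y(51) + 1534) - 2819 = ((-4 + 51)**2 + 1534) - 2819 = (47**2 + 1534) - 2819 = (2209 + 1534) - 2819 = 3743 - 2819 = 924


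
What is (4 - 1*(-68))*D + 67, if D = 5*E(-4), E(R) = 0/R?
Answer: 67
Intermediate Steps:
E(R) = 0
D = 0 (D = 5*0 = 0)
(4 - 1*(-68))*D + 67 = (4 - 1*(-68))*0 + 67 = (4 + 68)*0 + 67 = 72*0 + 67 = 0 + 67 = 67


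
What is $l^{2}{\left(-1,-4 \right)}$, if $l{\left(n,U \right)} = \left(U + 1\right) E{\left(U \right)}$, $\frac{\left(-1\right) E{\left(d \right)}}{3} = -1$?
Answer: $81$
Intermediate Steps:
$E{\left(d \right)} = 3$ ($E{\left(d \right)} = \left(-3\right) \left(-1\right) = 3$)
$l{\left(n,U \right)} = 3 + 3 U$ ($l{\left(n,U \right)} = \left(U + 1\right) 3 = \left(1 + U\right) 3 = 3 + 3 U$)
$l^{2}{\left(-1,-4 \right)} = \left(3 + 3 \left(-4\right)\right)^{2} = \left(3 - 12\right)^{2} = \left(-9\right)^{2} = 81$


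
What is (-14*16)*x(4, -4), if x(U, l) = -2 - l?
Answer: -448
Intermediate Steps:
(-14*16)*x(4, -4) = (-14*16)*(-2 - 1*(-4)) = -224*(-2 + 4) = -224*2 = -448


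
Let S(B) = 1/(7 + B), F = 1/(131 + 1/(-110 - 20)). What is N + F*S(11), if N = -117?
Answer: -17931472/153261 ≈ -117.00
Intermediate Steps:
F = 130/17029 (F = 1/(131 + 1/(-130)) = 1/(131 - 1/130) = 1/(17029/130) = 130/17029 ≈ 0.0076340)
N + F*S(11) = -117 + 130/(17029*(7 + 11)) = -117 + (130/17029)/18 = -117 + (130/17029)*(1/18) = -117 + 65/153261 = -17931472/153261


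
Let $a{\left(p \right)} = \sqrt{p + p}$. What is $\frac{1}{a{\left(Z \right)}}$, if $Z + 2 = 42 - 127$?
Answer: $- \frac{i \sqrt{174}}{174} \approx - 0.07581 i$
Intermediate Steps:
$Z = -87$ ($Z = -2 + \left(42 - 127\right) = -2 - 85 = -87$)
$a{\left(p \right)} = \sqrt{2} \sqrt{p}$ ($a{\left(p \right)} = \sqrt{2 p} = \sqrt{2} \sqrt{p}$)
$\frac{1}{a{\left(Z \right)}} = \frac{1}{\sqrt{2} \sqrt{-87}} = \frac{1}{\sqrt{2} i \sqrt{87}} = \frac{1}{i \sqrt{174}} = - \frac{i \sqrt{174}}{174}$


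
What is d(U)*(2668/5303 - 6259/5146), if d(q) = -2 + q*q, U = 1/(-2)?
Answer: 136233643/109156952 ≈ 1.2481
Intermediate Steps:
U = -½ ≈ -0.50000
d(q) = -2 + q²
d(U)*(2668/5303 - 6259/5146) = (-2 + (-½)²)*(2668/5303 - 6259/5146) = (-2 + ¼)*(2668*(1/5303) - 6259*1/5146) = -7*(2668/5303 - 6259/5146)/4 = -7/4*(-19461949/27289238) = 136233643/109156952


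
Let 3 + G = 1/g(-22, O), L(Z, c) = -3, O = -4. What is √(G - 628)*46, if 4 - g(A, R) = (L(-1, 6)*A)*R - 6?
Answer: 23*I*√47372682/137 ≈ 1155.5*I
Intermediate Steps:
g(A, R) = 10 + 3*A*R (g(A, R) = 4 - ((-3*A)*R - 6) = 4 - (-3*A*R - 6) = 4 - (-6 - 3*A*R) = 4 + (6 + 3*A*R) = 10 + 3*A*R)
G = -821/274 (G = -3 + 1/(10 + 3*(-22)*(-4)) = -3 + 1/(10 + 264) = -3 + 1/274 = -821/274 ≈ -2.9963)
√(G - 628)*46 = √(-821/274 - 628)*46 = √(-172893/274)*46 = (I*√47372682/274)*46 = 23*I*√47372682/137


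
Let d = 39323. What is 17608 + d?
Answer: 56931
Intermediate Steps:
17608 + d = 17608 + 39323 = 56931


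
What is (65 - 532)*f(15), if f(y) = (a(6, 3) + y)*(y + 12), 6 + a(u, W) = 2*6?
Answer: -264789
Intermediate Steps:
a(u, W) = 6 (a(u, W) = -6 + 2*6 = -6 + 12 = 6)
f(y) = (6 + y)*(12 + y) (f(y) = (6 + y)*(y + 12) = (6 + y)*(12 + y))
(65 - 532)*f(15) = (65 - 532)*(72 + 15**2 + 18*15) = -467*(72 + 225 + 270) = -467*567 = -264789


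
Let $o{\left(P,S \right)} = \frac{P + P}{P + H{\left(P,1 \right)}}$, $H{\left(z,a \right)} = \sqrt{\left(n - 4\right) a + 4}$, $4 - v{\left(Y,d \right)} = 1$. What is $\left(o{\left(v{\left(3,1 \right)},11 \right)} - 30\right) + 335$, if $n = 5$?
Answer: $\frac{619}{2} - \frac{3 \sqrt{5}}{2} \approx 306.15$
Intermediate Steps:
$v{\left(Y,d \right)} = 3$ ($v{\left(Y,d \right)} = 4 - 1 = 3$)
$H{\left(z,a \right)} = \sqrt{4 + a}$ ($H{\left(z,a \right)} = \sqrt{\left(5 - 4\right) a + 4} = \sqrt{1 a + 4} = \sqrt{a + 4} = \sqrt{4 + a}$)
$o{\left(P,S \right)} = \frac{2 P}{P + \sqrt{5}}$ ($o{\left(P,S \right)} = \frac{P + P}{P + \sqrt{4 + 1}} = \frac{2 P}{P + \sqrt{5}}$)
$\left(o{\left(v{\left(3,1 \right)},11 \right)} - 30\right) + 335 = \left(2 \cdot 3 \frac{1}{3 + \sqrt{5}} - 30\right) + 335 = \left(\frac{6}{3 + \sqrt{5}} - 30\right) + 335 = \left(-30 + \frac{6}{3 + \sqrt{5}}\right) + 335 = 305 + \frac{6}{3 + \sqrt{5}}$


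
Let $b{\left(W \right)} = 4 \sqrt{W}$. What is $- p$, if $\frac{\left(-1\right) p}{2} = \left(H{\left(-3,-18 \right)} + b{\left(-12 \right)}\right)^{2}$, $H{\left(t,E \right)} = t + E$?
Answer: $498 - 672 i \sqrt{3} \approx 498.0 - 1163.9 i$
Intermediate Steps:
$H{\left(t,E \right)} = E + t$
$p = - 2 \left(-21 + 8 i \sqrt{3}\right)^{2}$ ($p = - 2 \left(\left(-18 - 3\right) + 4 \sqrt{-12}\right)^{2} = - 2 \left(-21 + 4 \cdot 2 i \sqrt{3}\right)^{2} = - 2 \left(-21 + 8 i \sqrt{3}\right)^{2} \approx -498.0 + 1163.9 i$)
$- p = - (-498 + 672 i \sqrt{3}) = 498 - 672 i \sqrt{3}$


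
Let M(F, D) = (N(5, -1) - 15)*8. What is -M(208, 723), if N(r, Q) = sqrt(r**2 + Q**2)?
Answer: 120 - 8*sqrt(26) ≈ 79.208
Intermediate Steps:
N(r, Q) = sqrt(Q**2 + r**2)
M(F, D) = -120 + 8*sqrt(26) (M(F, D) = (sqrt((-1)**2 + 5**2) - 15)*8 = (sqrt(1 + 25) - 15)*8 = (sqrt(26) - 15)*8 = (-15 + sqrt(26))*8 = -120 + 8*sqrt(26))
-M(208, 723) = -(-120 + 8*sqrt(26)) = 120 - 8*sqrt(26)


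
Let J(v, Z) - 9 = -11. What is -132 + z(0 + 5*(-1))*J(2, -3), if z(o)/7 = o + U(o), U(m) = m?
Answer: 8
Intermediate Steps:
z(o) = 14*o (z(o) = 7*(o + o) = 7*(2*o) = 14*o)
J(v, Z) = -2 (J(v, Z) = 9 - 11 = -2)
-132 + z(0 + 5*(-1))*J(2, -3) = -132 + (14*(0 + 5*(-1)))*(-2) = -132 + (14*(0 - 5))*(-2) = -132 + (14*(-5))*(-2) = -132 - 70*(-2) = -132 + 140 = 8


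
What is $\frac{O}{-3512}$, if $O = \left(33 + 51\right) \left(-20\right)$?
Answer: $\frac{210}{439} \approx 0.47836$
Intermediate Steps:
$O = -1680$ ($O = 84 \left(-20\right) = -1680$)
$\frac{O}{-3512} = - \frac{1680}{-3512} = \left(-1680\right) \left(- \frac{1}{3512}\right) = \frac{210}{439}$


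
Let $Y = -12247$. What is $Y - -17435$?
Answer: $5188$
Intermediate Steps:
$Y - -17435 = -12247 - -17435 = -12247 + 17435 = 5188$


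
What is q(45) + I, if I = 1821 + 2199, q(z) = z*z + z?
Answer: 6090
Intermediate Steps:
q(z) = z + z**2 (q(z) = z**2 + z = z + z**2)
I = 4020
q(45) + I = 45*(1 + 45) + 4020 = 45*46 + 4020 = 2070 + 4020 = 6090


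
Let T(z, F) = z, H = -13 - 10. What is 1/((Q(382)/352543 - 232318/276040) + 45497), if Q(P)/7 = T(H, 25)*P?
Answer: 48657984860/2213742897627043 ≈ 2.1980e-5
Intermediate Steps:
H = -23
Q(P) = -161*P (Q(P) = 7*(-23*P) = -161*P)
1/((Q(382)/352543 - 232318/276040) + 45497) = 1/((-161*382/352543 - 232318/276040) + 45497) = 1/((-61502*1/352543 - 232318*1/276040) + 45497) = 1/((-61502/352543 - 116159/138020) + 45497) = 1/(-49439548377/48657984860 + 45497) = 1/(2213742897627043/48657984860) = 48657984860/2213742897627043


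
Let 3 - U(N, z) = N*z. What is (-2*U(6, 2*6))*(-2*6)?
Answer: -1656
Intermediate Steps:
U(N, z) = 3 - N*z
(-2*U(6, 2*6))*(-2*6) = (-2*(3 - 1*6*2*6))*(-2*6) = -2*(3 - 1*6*12)*(-12) = -2*(3 - 72)*(-12) = -2*(-69)*(-12) = 138*(-12) = -1656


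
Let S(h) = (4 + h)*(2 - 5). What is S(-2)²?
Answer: 36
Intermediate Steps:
S(h) = -12 - 3*h (S(h) = (4 + h)*(-3) = -12 - 3*h)
S(-2)² = (-12 - 3*(-2))² = (-12 + 6)² = (-6)² = 36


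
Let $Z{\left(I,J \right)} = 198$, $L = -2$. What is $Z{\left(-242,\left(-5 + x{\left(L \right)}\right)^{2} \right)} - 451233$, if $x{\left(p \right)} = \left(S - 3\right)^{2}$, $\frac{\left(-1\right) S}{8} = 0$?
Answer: $-451035$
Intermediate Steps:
$S = 0$ ($S = \left(-8\right) 0 = 0$)
$x{\left(p \right)} = 9$ ($x{\left(p \right)} = \left(0 - 3\right)^{2} = \left(-3\right)^{2} = 9$)
$Z{\left(-242,\left(-5 + x{\left(L \right)}\right)^{2} \right)} - 451233 = 198 - 451233 = -451035$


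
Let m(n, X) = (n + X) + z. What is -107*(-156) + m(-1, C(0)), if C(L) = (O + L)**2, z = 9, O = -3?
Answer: 16709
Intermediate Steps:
C(L) = (-3 + L)**2
m(n, X) = 9 + X + n (m(n, X) = (n + X) + 9 = (X + n) + 9 = 9 + X + n)
-107*(-156) + m(-1, C(0)) = -107*(-156) + (9 + (-3 + 0)**2 - 1) = 16692 + (9 + (-3)**2 - 1) = 16692 + (9 + 9 - 1) = 16692 + 17 = 16709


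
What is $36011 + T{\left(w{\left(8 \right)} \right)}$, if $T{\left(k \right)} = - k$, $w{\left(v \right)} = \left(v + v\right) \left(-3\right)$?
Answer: $36059$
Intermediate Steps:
$w{\left(v \right)} = - 6 v$ ($w{\left(v \right)} = 2 v \left(-3\right) = - 6 v$)
$36011 + T{\left(w{\left(8 \right)} \right)} = 36011 - \left(-6\right) 8 = 36011 - -48 = 36011 + 48 = 36059$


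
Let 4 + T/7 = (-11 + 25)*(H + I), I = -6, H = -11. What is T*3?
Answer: -5082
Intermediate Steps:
T = -1694 (T = -28 + 7*((-11 + 25)*(-11 - 6)) = -28 + 7*(14*(-17)) = -28 + 7*(-238) = -28 - 1666 = -1694)
T*3 = -1694*3 = -5082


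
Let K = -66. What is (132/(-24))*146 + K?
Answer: -869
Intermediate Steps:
(132/(-24))*146 + K = (132/(-24))*146 - 66 = (132*(-1/24))*146 - 66 = -11/2*146 - 66 = -803 - 66 = -869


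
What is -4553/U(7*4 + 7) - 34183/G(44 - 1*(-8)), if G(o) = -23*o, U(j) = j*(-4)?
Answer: 639438/10465 ≈ 61.103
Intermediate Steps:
U(j) = -4*j
-4553/U(7*4 + 7) - 34183/G(44 - 1*(-8)) = -4553*(-1/(4*(7*4 + 7))) - 34183*(-1/(23*(44 - 1*(-8)))) = -4553*(-1/(4*(28 + 7))) - 34183*(-1/(23*(44 + 8))) = -4553/((-4*35)) - 34183/((-23*52)) = -4553/(-140) - 34183/(-1196) = -4553*(-1/140) - 34183*(-1/1196) = 4553/140 + 34183/1196 = 639438/10465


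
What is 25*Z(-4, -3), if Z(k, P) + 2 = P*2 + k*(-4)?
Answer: 200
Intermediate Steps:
Z(k, P) = -2 - 4*k + 2*P (Z(k, P) = -2 + (P*2 + k*(-4)) = -2 + (2*P - 4*k) = -2 + (-4*k + 2*P) = -2 - 4*k + 2*P)
25*Z(-4, -3) = 25*(-2 - 4*(-4) + 2*(-3)) = 25*(-2 + 16 - 6) = 25*8 = 200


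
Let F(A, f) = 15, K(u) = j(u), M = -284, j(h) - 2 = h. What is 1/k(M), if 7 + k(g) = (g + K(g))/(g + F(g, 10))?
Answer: -269/1317 ≈ -0.20425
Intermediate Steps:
j(h) = 2 + h
K(u) = 2 + u
k(g) = -7 + (2 + 2*g)/(15 + g) (k(g) = -7 + (g + (2 + g))/(g + 15) = -7 + (2 + 2*g)/(15 + g))
1/k(M) = 1/((-103 - 5*(-284))/(15 - 284)) = 1/((-103 + 1420)/(-269)) = 1/(-1/269*1317) = 1/(-1317/269) = -269/1317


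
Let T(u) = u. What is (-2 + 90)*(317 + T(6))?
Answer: 28424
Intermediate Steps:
(-2 + 90)*(317 + T(6)) = (-2 + 90)*(317 + 6) = 88*323 = 28424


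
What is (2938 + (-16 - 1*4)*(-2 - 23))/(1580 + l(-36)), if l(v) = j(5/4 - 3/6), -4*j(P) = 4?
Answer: 3438/1579 ≈ 2.1773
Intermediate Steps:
j(P) = -1 (j(P) = -¼*4 = -1)
l(v) = -1
(2938 + (-16 - 1*4)*(-2 - 23))/(1580 + l(-36)) = (2938 + (-16 - 1*4)*(-2 - 23))/(1580 - 1) = (2938 + (-16 - 4)*(-25))/1579 = (2938 - 20*(-25))*(1/1579) = (2938 + 500)*(1/1579) = 3438*(1/1579) = 3438/1579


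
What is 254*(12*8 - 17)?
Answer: 20066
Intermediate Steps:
254*(12*8 - 17) = 254*(96 - 17) = 254*79 = 20066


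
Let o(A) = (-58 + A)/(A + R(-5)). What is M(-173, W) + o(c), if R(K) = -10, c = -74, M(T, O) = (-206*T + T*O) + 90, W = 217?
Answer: -12680/7 ≈ -1811.4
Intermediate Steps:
M(T, O) = 90 - 206*T + O*T (M(T, O) = (-206*T + O*T) + 90 = 90 - 206*T + O*T)
o(A) = (-58 + A)/(-10 + A) (o(A) = (-58 + A)/(A - 10) = (-58 + A)/(-10 + A))
M(-173, W) + o(c) = (90 - 206*(-173) + 217*(-173)) + (-58 - 74)/(-10 - 74) = (90 + 35638 - 37541) - 132/(-84) = -1813 - 1/84*(-132) = -1813 + 11/7 = -12680/7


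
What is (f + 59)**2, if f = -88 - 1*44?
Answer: 5329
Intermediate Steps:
f = -132 (f = -88 - 44 = -132)
(f + 59)**2 = (-132 + 59)**2 = (-73)**2 = 5329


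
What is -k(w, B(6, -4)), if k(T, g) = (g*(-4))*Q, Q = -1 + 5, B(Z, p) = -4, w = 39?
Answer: -64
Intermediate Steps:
Q = 4
k(T, g) = -16*g (k(T, g) = (g*(-4))*4 = -4*g*4 = -16*g)
-k(w, B(6, -4)) = -(-16)*(-4) = -1*64 = -64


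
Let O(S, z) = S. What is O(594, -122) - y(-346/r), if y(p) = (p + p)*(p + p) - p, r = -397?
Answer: 93278244/157609 ≈ 591.83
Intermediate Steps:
y(p) = -p + 4*p² (y(p) = (2*p)*(2*p) - p = 4*p² - p = -p + 4*p²)
O(594, -122) - y(-346/r) = 594 - (-346/(-397))*(-1 + 4*(-346/(-397))) = 594 - (-346*(-1/397))*(-1 + 4*(-346*(-1/397))) = 594 - 346*(-1 + 4*(346/397))/397 = 594 - 346*(-1 + 1384/397)/397 = 594 - 346*987/(397*397) = 594 - 1*341502/157609 = 594 - 341502/157609 = 93278244/157609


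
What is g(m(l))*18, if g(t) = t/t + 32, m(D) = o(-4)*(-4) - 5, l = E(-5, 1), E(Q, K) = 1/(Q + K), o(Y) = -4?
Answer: 594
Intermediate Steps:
E(Q, K) = 1/(K + Q)
l = -¼ (l = 1/(1 - 5) = 1/(-4) = -¼ ≈ -0.25000)
m(D) = 11 (m(D) = -4*(-4) - 5 = 16 - 5 = 11)
g(t) = 33 (g(t) = 1 + 32 = 33)
g(m(l))*18 = 33*18 = 594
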